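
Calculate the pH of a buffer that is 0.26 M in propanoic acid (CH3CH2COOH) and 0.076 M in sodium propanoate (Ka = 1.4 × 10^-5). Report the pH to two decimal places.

pKa = −log(1.4 × 10^-5) = 4.854
pH = pKa + log([A⁻]/[HA]) = 4.854 + log(0.076/0.26)
pH = 4.854 + (-0.534) = 4.32

pH = 4.32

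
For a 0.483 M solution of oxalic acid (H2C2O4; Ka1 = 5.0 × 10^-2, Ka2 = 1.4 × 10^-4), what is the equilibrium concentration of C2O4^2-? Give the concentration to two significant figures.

1.4 × 10^-4 M

First ionization gives [H+] ≈ [HC2O4-] = 1.32 × 10^-1 M.
Second step: Ka2 = [H+][C2O4^2-]/[HC2O4-] ≈ [C2O4^2-] (since [H+] ≈ [HC2O4-]).
So [C2O4^2-] ≈ Ka2.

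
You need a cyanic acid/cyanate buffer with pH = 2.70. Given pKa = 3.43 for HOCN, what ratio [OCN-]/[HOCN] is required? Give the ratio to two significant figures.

ratio = 0.19

pH = pKa + log(r) ⇒ log(r) = 2.70 − 3.43 = -0.73
r = [OCN-]/[HOCN] = 10^(-0.73) = 0.186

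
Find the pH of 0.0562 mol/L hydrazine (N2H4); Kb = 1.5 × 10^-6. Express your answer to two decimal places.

N2H4 + H2O ⇌ N2H5+ + OH-
From the ICE table, Kb = x²/(0.0562 − x) = 1.5 × 10^-6.
Since Kb ≪ C₀, x ≈ √(Kb·C₀) = 2.90 × 10^-4 M.
(x/C₀ = 0.52% < 5%, so the approximation holds.)
pOH = −log(2.90 × 10^-4) = 3.54; pH = 14.00 − 3.54 = 10.46

pH = 10.46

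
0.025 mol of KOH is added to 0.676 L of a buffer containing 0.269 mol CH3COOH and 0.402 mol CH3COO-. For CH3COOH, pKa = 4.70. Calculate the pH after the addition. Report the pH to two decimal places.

After neutralization: n(CH3COOH) = 0.244 mol, n(CH3COO-) = 0.427 mol.
pH = pKa + log(n_CH3COO-/n_CH3COOH) = 4.70 + log(0.427/0.244) = 4.70 + (+0.243)

pH = 4.94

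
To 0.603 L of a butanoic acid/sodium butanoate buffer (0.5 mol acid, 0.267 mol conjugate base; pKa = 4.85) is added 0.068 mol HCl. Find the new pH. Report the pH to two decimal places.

pH = 4.39

Added H+ converts CH3(CH2)2COO- to CH3(CH2)2COOH: CH3(CH2)2COOH → 0.568 mol, CH3(CH2)2COO- → 0.199 mol.
Henderson–Hasselbalch with mole ratio 0.199/0.568: pH = 4.85 + (-0.455)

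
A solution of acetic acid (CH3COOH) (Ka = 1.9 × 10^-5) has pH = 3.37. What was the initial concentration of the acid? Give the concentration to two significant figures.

[H+] = 10^(-3.37) = 4.27 × 10^-4 M = x
Ka = x²/(C₀ − x) ⇒ C₀ = x + x²/Ka
C₀ = 4.27 × 10^-4 + (4.27 × 10^-4)²/(1.9 × 10^-5) = 1.00 × 10^-2 M

C₀ = 1.0 × 10^-2 M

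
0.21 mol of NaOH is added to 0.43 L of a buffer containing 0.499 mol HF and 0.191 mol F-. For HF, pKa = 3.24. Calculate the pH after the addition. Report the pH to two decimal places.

pH = 3.38

After neutralization: n(HF) = 0.289 mol, n(F-) = 0.401 mol.
Henderson–Hasselbalch with mole ratio 0.401/0.289: pH = 3.24 + (+0.142)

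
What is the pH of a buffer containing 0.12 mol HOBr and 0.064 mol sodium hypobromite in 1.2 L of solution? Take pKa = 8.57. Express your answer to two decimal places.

pH = pKa + log([A⁻]/[HA]) = 8.57 + log(0.064/0.12)
pH = 8.57 + (-0.273) = 8.30

pH = 8.30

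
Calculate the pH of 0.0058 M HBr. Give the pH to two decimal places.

HBr is a strong acid and dissociates completely, so [H+] = 0.0058 M.
pH = -log(0.0058) = 2.24

pH = 2.24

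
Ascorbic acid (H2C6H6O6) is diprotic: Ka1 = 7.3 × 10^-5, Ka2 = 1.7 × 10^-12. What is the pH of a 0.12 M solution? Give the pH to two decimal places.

Ka1 ≫ Ka2, so treat the first dissociation as the only significant source of H+.
Ka1 = x²/(0.12 − x) = 7.3 × 10^-5
x ≈ √(7.3 × 10^-5 × 0.12) = 2.96 × 10^-3 M
pH = −log(2.96 × 10^-3) = 2.53

pH = 2.53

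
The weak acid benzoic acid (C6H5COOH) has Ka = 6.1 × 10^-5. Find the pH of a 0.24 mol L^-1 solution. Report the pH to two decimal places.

pH = 2.42

C6H5COOH ⇌ C6H5COO- + H+
Ka = x²/(0.24 − x) = 6.1 × 10^-5
Assume x ≪ 0.24: x ≈ √(6.1 × 10^-5 × 0.24) = 3.83 × 10^-3 M
Check: 1.6% ionized — well under 5%, approximation valid.
pH = −log(3.83 × 10^-3) = 2.42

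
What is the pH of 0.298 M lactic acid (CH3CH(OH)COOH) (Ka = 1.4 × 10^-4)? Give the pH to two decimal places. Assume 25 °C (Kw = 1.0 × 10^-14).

pH = 2.19

CH3CH(OH)COOH ⇌ CH3CH(OH)COO- + H+
From the ICE table, Ka = [H+]²/(0.298 − [H+]) = 1.4 × 10^-4.
Neglecting [H+] in the denominator: [H+] = √(1.4 × 10^-4 × 0.298) = 6.46 × 10^-3 M
pH = −log(6.46 × 10^-3) = 2.19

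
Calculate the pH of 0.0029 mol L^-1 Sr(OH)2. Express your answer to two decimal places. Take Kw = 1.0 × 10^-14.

pH = 11.76

Sr(OH)2 is a strong base (each formula unit releases 2 OH-); [OH-] = 0.0058 M.
pOH = -log(0.0058) = 2.24
pH = 14.00 - 2.24 = 11.76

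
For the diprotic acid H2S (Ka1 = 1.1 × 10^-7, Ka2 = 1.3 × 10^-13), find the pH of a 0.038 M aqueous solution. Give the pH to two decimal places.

Ka1 ≫ Ka2, so treat the first dissociation as the only significant source of H+.
Ka1 = x²/(0.038 − x) = 1.1 × 10^-7
x ≈ √(1.1 × 10^-7 × 0.038) = 6.47 × 10^-5 M
pH = −log(6.47 × 10^-5) = 4.19

pH = 4.19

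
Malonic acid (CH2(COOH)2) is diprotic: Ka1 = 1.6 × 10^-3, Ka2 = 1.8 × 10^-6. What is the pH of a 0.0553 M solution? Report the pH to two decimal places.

pH = 2.06

Since Ka1 ≫ Ka2, the first ionization dominates [H+].
Ka1 = x²/(0.0553 − x) = 1.6 × 10^-3
Solving the quadratic: x = (−Ka1 + √(Ka1² + 4·Ka1·C₀))/2 = 8.64 × 10^-3 M
pH = −log(8.64 × 10^-3) = 2.06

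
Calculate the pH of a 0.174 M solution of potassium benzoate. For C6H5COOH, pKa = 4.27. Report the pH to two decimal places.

C6H5COO- is the conjugate base of the weak acid C6H5COOH.
Ka = 10^(−4.27) = 5.37 × 10^-5
Kb = Kw/Ka = 1.0×10^-14 / 5.37 × 10^-5 = 1.86 × 10^-10
Kb = [OH-]²/(0.174 − [OH-]) = 1.86 × 10^-10
Neglecting [OH-] in the denominator: [OH-] = √(1.86 × 10^-10 × 0.174) = 5.69 × 10^-6 M
([OH-]/C₀ = 0.0033% < 5%, so the approximation holds.)
pOH = 5.24, so pH = 14.00 − pOH = 8.76

pH = 8.76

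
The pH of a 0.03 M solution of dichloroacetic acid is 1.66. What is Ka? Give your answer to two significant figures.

[H+] = 10^(-1.66) = 2.19 × 10^-2 M
At equilibrium [HA] = 0.03 − 2.19 × 10^-2 = 8.10 × 10^-3 M
Ka = [H+][A-]/[HA] = (2.19 × 10^-2)² / 8.10 × 10^-3 = 5.9 × 10^-2

Ka = 5.9 × 10^-2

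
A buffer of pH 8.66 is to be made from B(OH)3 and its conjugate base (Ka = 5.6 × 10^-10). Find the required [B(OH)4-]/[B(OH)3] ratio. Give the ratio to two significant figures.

ratio = 0.26

pKa = -log(5.6 × 10^-10) = 9.252
pH = pKa + log(r) ⇒ log(r) = 8.66 − 9.252 = -0.592
r = [B(OH)4-]/[B(OH)3] = 10^(-0.592) = 0.256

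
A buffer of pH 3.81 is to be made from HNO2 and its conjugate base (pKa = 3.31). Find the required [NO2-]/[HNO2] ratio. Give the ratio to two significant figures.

pH = pKa + log(r) ⇒ log(r) = 3.81 − 3.31 = +0.50
r = [NO2-]/[HNO2] = 10^(+0.50) = 3.16

ratio = 3.2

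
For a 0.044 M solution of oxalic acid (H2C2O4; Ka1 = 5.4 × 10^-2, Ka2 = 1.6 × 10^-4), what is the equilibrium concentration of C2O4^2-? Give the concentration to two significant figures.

1.6 × 10^-4 M

First ionization gives [H+] ≈ [HC2O4-] = 2.87 × 10^-2 M.
Second step: Ka2 = [H+][C2O4^2-]/[HC2O4-] ≈ [C2O4^2-] (since [H+] ≈ [HC2O4-]).
So [C2O4^2-] ≈ Ka2.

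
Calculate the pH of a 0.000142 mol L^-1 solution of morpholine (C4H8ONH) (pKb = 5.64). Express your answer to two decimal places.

C4H8ONH + H2O ⇌ C4H8ONH2+ + OH-
Kb = 10^(−5.64) = 2.29 × 10^-6
Kb = x²/(0.000142 − x) = 2.29 × 10^-6
The 5% rule fails; solving x² + Kb·x − Kb·C₀ = 0 exactly:
x = [−2.29e-06 + √(2.29e-06² + 1.3e-09)]/2 = 1.69 × 10^-5 M
pOH = −log(1.69 × 10^-5) = 4.77; pH = 14.00 − 4.77 = 9.23

pH = 9.23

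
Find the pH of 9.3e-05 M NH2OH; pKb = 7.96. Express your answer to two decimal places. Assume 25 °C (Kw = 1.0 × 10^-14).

NH2OH + H2O ⇌ NH3OH+ + OH-
Kb = 10^(−7.96) = 1.10 × 10^-8
Let x = [OH-] at equilibrium. Kb = x²/(9.3e-05 − x).
Neglecting x in the denominator: x = √(1.10 × 10^-8 × 9.3e-05) = 1.01 × 10^-6 M
pOH = 6.00, so pH = 14.00 − pOH = 8.00

pH = 8.00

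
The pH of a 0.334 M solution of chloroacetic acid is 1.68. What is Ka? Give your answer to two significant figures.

[H+] = 10^(-1.68) = 2.09 × 10^-2 M
At equilibrium [HA] = 0.334 − 2.09 × 10^-2 = 3.13 × 10^-1 M
Ka = [H+][A-]/[HA] = (2.09 × 10^-2)² / 3.13 × 10^-1 = 1.4 × 10^-3

Ka = 1.4 × 10^-3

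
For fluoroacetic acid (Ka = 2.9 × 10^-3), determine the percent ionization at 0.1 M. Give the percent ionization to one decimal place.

15.6%

FCH2COOH ⇌ FCH2COO- + H+; let x = [H+] at equilibrium.
Ka = x²/(C₀ − x); solving the quadratic gives x = 1.56 × 10^-2 M.
Fraction ionized = 1.56 × 10^-2 / 0.1 = 0.1560 → 15.6%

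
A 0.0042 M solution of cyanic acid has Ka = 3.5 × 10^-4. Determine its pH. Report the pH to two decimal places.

pH = 2.98

HOCN ⇌ OCN- + H+
From the ICE table, Ka = x²/(0.0042 − x) = 3.5 × 10^-4.
x is not negligible relative to C₀; solve x² + 0.00035·x − 1.47e-06 = 0.
x = [−0.00035 + √(0.00035² + 5.88e-06)]/2 = 1.05 × 10^-3 M
pH = −log[H+] = −log(1.05 × 10^-3) = 2.98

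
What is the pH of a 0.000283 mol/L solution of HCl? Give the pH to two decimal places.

pH = 3.55

HCl is a strong acid and dissociates completely, so [H+] = 0.000283 M.
pH = -log(0.000283) = 3.55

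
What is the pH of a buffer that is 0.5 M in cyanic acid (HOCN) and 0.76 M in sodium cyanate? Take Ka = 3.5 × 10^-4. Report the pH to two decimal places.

pKa = −log(3.5 × 10^-4) = 3.456
Using pH = pKa + log([base]/[acid]) with [base]/[acid] = 0.76/0.5:
pH = 3.456 + (+0.182) = 3.64

pH = 3.64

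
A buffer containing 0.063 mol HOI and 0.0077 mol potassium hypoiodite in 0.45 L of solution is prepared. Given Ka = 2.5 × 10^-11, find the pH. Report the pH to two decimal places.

pKa = −log(2.5 × 10^-11) = 10.602
Using pH = pKa + log([base]/[acid]) with [base]/[acid] = 0.0077/0.063:
pH = 10.602 + (-0.913) = 9.69

pH = 9.69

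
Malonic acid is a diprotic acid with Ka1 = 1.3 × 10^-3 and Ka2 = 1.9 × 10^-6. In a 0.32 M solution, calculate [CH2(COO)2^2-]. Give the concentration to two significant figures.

1.9 × 10^-6 M

First ionization gives [H+] ≈ [CH2(COOH)COO-] = 1.98 × 10^-2 M.
Second step: Ka2 = [H+][CH2(COO)2^2-]/[CH2(COOH)COO-] ≈ [CH2(COO)2^2-] (since [H+] ≈ [CH2(COOH)COO-]).
So [CH2(COO)2^2-] ≈ Ka2.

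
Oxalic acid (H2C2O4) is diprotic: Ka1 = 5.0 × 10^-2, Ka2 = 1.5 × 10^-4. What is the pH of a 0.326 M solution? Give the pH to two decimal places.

Since Ka1 ≫ Ka2, the first ionization dominates [H+].
Ka1 = x²/(0.326 − x) = 5.0 × 10^-2
Solving the quadratic: x = (−Ka1 + √(Ka1² + 4·Ka1·C₀))/2 = 1.05 × 10^-1 M
pH = −log(1.05 × 10^-1) = 0.98

pH = 0.98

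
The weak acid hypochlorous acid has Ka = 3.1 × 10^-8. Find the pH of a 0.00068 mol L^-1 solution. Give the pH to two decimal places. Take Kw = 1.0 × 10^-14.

pH = 5.34

HOCl ⇌ OCl- + H+
Ka = [H+]²/(0.00068 − [H+]) = 3.1 × 10^-8
Since Ka ≪ C₀, [H+] ≈ √(Ka·C₀) = 4.59 × 10^-6 M.
([H+]/C₀ = 0.68% < 5%, so the approximation holds.)
pH = −log[H+] = −log(4.59 × 10^-6) = 5.34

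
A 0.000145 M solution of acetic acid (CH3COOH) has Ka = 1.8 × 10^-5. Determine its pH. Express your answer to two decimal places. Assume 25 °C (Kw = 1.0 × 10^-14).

pH = 4.37

CH3COOH ⇌ CH3COO- + H+
From the ICE table, Ka = x²/(0.000145 − x) = 1.8 × 10^-5.
x is not negligible relative to C₀; solve x² + 1.8e-05·x − 2.61e-09 = 0.
x = [−1.8e-05 + √(1.8e-05² + 1.04e-08)]/2 = 4.29 × 10^-5 M
pH = −log(4.29 × 10^-5) = 4.37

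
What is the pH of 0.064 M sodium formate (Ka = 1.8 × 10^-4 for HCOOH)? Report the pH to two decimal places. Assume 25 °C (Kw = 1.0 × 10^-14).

pH = 8.28

HCOO- is the conjugate base of the weak acid HCOOH.
Kb = Kw/Ka = 1.0×10^-14 / 1.8 × 10^-4 = 5.56 × 10^-11
Let x = [OH-] at equilibrium. Kb = x²/(0.064 − x).
Neglecting x in the denominator: x = √(5.56 × 10^-11 × 0.064) = 1.89 × 10^-6 M
(x/C₀ = 0.0029% < 5%, so the approximation holds.)
pOH = −log(1.89 × 10^-6) = 5.72; pH = 14.00 − 5.72 = 8.28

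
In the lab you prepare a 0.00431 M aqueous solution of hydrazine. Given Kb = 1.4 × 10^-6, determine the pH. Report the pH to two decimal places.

N2H4 + H2O ⇌ N2H5+ + OH-
From the ICE table, Kb = [OH-]²/(0.00431 − [OH-]) = 1.4 × 10^-6.
Neglecting [OH-] in the denominator: [OH-] = √(1.4 × 10^-6 × 0.00431) = 7.77 × 10^-5 M
pOH = 4.11, so pH = 14.00 − pOH = 9.89

pH = 9.89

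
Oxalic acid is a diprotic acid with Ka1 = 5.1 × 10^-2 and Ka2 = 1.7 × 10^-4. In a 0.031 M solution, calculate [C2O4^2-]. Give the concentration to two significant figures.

First ionization gives [H+] ≈ [HC2O4-] = 2.17 × 10^-2 M.
Second step: Ka2 = [H+][C2O4^2-]/[HC2O4-] ≈ [C2O4^2-] (since [H+] ≈ [HC2O4-]).
So [C2O4^2-] ≈ Ka2.

1.7 × 10^-4 M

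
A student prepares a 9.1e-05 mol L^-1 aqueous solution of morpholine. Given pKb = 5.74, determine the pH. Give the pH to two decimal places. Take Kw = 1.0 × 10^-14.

C4H8ONH + H2O ⇌ C4H8ONH2+ + OH-
Kb = 10^(−5.74) = 1.82 × 10^-6
From the ICE table, Kb = x²/(9.1e-05 − x) = 1.82 × 10^-6.
The 5% rule fails; solving x² + Kb·x − Kb·C₀ = 0 exactly:
x = [−1.82e-06 + √(1.82e-06² + 6.62e-10)]/2 = 1.20 × 10^-5 M
pOH = 4.92, so pH = 14.00 − pOH = 9.08

pH = 9.08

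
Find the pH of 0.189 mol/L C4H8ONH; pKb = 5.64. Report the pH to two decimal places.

pH = 10.82

C4H8ONH + H2O ⇌ C4H8ONH2+ + OH-
Kb = 10^(−5.64) = 2.29 × 10^-6
From the ICE table, Kb = x²/(0.189 − x) = 2.29 × 10^-6.
Neglecting x in the denominator: x = √(2.29 × 10^-6 × 0.189) = 6.58 × 10^-4 M
(x/C₀ = 0.35% < 5%, so the approximation holds.)
pOH = −log(6.58 × 10^-4) = 3.18; pH = 14.00 − 3.18 = 10.82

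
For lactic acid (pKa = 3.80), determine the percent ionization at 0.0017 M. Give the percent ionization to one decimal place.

26.2%

CH3CH(OH)COOH ⇌ CH3CH(OH)COO- + H+; let x = [H+] at equilibrium.
Ka = 10^(−3.80) = 1.58 × 10^-4
Solve x² + 0.000158x − 2.69e-07 = 0 → x = 4.45 × 10^-4 M
% ionization = x/C₀ × 100% = 4.45 × 10^-4/0.0017 × 100% = 26.2%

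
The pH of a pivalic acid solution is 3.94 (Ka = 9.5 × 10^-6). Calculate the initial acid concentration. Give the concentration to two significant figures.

C₀ = 1.5 × 10^-3 M

[H+] = 10^(-3.94) = 1.15 × 10^-4 M = x
Ka = x²/(C₀ − x) ⇒ C₀ = x + x²/Ka
C₀ = 1.15 × 10^-4 + (1.15 × 10^-4)²/(9.5 × 10^-6) = 1.51 × 10^-3 M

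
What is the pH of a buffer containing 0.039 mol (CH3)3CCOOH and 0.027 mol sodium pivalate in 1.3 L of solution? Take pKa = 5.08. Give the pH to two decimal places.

pH = 4.92

Henderson–Hasselbalch: pH = pKa + log([(CH3)3CCOO-]/[(CH3)3CCOOH]) = 5.08 + log(0.027/0.039)
pH = 5.08 + (-0.160) = 4.92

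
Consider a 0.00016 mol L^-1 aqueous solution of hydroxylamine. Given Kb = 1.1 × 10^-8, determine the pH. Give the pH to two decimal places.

pH = 8.12

NH2OH + H2O ⇌ NH3OH+ + OH-
Kb = [OH-]²/(0.00016 − [OH-]) = 1.1 × 10^-8
Since Kb ≪ C₀, [OH-] ≈ √(Kb·C₀) = 1.33 × 10^-6 M.
pOH = 5.88, so pH = 14.00 − pOH = 8.12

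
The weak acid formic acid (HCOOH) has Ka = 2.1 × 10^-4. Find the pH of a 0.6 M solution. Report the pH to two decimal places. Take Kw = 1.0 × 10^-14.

HCOOH ⇌ HCOO- + H+
Ka = [H+]²/(0.6 − [H+]) = 2.1 × 10^-4
Since Ka ≪ C₀, [H+] ≈ √(Ka·C₀) = 1.12 × 10^-2 M.
pH = −log[H+] = −log(1.12 × 10^-2) = 1.95

pH = 1.95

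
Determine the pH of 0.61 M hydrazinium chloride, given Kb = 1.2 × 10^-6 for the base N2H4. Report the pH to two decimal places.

N2H5+ is the conjugate acid of the weak base N2H4.
Ka = Kw/Kb = 1.0×10^-14 / 1.2 × 10^-6 = 8.33 × 10^-9
Ka = [H+]²/(0.61 − [H+]) = 8.33 × 10^-9
Assume [H+] ≪ 0.61: [H+] ≈ √(8.33 × 10^-9 × 0.61) = 7.13 × 10^-5 M
([H+]/C₀ = 0.012% < 5%, so the approximation holds.)
pH = −log(7.13 × 10^-5) = 4.15

pH = 4.15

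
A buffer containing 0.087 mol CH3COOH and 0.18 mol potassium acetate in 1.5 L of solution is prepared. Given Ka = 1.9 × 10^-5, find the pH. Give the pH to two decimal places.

pH = 5.04

pKa = −log(1.9 × 10^-5) = 4.721
pH = pKa + log([A⁻]/[HA]) = 4.721 + log(0.18/0.087)
pH = 4.721 + (+0.316) = 5.04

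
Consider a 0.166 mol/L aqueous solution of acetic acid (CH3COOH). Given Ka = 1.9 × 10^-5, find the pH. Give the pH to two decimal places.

pH = 2.75

CH3COOH ⇌ CH3COO- + H+
Ka = [H+]²/(0.166 − [H+]) = 1.9 × 10^-5
Assume [H+] ≪ 0.166: [H+] ≈ √(1.9 × 10^-5 × 0.166) = 1.78 × 10^-3 M
Check: 1.1% ionized — well under 5%, approximation valid.
pH = −log(1.78 × 10^-3) = 2.75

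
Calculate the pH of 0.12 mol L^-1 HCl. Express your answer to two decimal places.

HCl is a strong acid and dissociates completely, so [H+] = 0.12 M.
pH = -log(0.12) = 0.92

pH = 0.92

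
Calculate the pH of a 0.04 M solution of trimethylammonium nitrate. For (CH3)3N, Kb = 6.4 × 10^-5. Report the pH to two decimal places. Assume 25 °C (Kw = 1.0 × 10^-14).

pH = 5.60

(CH3)3NH+ is the conjugate acid of the weak base (CH3)3N.
Ka = Kw/Kb = 1.0×10^-14 / 6.4 × 10^-5 = 1.56 × 10^-10
Ka = x²/(0.04 − x) = 1.56 × 10^-10
Neglecting x in the denominator: x = √(1.56 × 10^-10 × 0.04) = 2.50 × 10^-6 M
Check: 0.0062% ionized — well under 5%, approximation valid.
pH = −log(2.50 × 10^-6) = 5.60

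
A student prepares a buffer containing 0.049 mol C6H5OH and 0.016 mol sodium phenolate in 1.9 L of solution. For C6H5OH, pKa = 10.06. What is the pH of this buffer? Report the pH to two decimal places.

Henderson–Hasselbalch: pH = pKa + log([C6H5O-]/[C6H5OH]) = 10.06 + log(0.016/0.049)
pH = 10.06 + (-0.486) = 9.57

pH = 9.57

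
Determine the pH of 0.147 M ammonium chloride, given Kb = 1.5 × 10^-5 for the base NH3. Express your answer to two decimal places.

pH = 5.00

NH4+ is the conjugate acid of the weak base NH3.
Ka = Kw/Kb = 1.0×10^-14 / 1.5 × 10^-5 = 6.67 × 10^-10
Let x = [H+] at equilibrium. Ka = x²/(0.147 − x).
Neglecting x in the denominator: x = √(6.67 × 10^-10 × 0.147) = 9.90 × 10^-6 M
(x/C₀ = 0.0067% < 5%, so the approximation holds.)
pH = −log(9.90 × 10^-6) = 5.00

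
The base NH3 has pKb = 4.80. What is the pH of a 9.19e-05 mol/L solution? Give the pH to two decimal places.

NH3 + H2O ⇌ NH4+ + OH-
Kb = 10^(−4.80) = 1.58 × 10^-5
Let x = [OH-] at equilibrium. Kb = x²/(9.19e-05 − x).
Here C₀/Kb ≈ 5.82, so the small-x approximation fails. Use the quadratic:
x = (−Kb + √(Kb² + 4·Kb·C₀))/2 = 3.10 × 10^-5 M
pOH = −log(3.10 × 10^-5) = 4.51; pH = 14.00 − 4.51 = 9.49

pH = 9.49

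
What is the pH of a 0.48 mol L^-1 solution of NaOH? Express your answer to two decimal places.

NaOH is a strong base; [OH-] = 0.48 M.
pOH = -log(0.48) = 0.32
pH = 14.00 - 0.32 = 13.68

pH = 13.68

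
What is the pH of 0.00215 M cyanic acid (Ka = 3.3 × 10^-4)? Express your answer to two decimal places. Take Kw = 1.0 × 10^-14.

HOCN ⇌ OCN- + H+
Ka = x²/(0.00215 − x) = 3.3 × 10^-4
x is not negligible relative to C₀; solve x² + 0.00033·x − 7.1e-07 = 0.
x = [−0.00033 + √(0.00033² + 2.84e-06)]/2 = 6.93 × 10^-4 M
pH = −log[H+] = −log(6.93 × 10^-4) = 3.16

pH = 3.16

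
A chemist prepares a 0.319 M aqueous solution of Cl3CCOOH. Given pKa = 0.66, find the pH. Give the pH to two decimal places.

pH = 0.75

Cl3CCOOH ⇌ Cl3CCOO- + H+
Ka = 10^(−0.66) = 2.19 × 10^-1
From the ICE table, Ka = x²/(0.319 − x) = 2.19 × 10^-1.
Here C₀/Ka ≈ 1.46, so the small-x approximation fails. Use the quadratic:
x = [−0.219 + √(0.219² + 0.279)]/2 = 1.77 × 10^-1 M
pH = −log(1.77 × 10^-1) = 0.75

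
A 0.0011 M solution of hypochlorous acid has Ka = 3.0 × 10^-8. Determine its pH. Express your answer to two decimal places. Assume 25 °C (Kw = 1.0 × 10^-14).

HOCl ⇌ OCl- + H+
Ka = [H+]²/(0.0011 − [H+]) = 3.0 × 10^-8
Since Ka ≪ C₀, [H+] ≈ √(Ka·C₀) = 5.74 × 10^-6 M.
Check: 0.52% ionized — well under 5%, approximation valid.
pH = −log(5.74 × 10^-6) = 5.24

pH = 5.24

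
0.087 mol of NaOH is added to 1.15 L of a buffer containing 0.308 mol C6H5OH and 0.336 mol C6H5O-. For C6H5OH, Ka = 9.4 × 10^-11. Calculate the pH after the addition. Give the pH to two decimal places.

After neutralization: n(C6H5OH) = 0.221 mol, n(C6H5O-) = 0.423 mol.
pKa = −log(9.4 × 10^-11) = 10.027
pH = pKa + log(n_C6H5O-/n_C6H5OH) = 10.027 + log(0.423/0.221) = 10.027 + (+0.282)

pH = 10.31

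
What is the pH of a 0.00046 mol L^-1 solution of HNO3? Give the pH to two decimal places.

HNO3 is a strong acid and dissociates completely, so [H+] = 0.00046 M.
pH = -log(0.00046) = 3.34

pH = 3.34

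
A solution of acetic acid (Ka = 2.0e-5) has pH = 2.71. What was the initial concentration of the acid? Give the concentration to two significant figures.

C₀ = 1.9 × 10^-1 M

[H+] = 10^(-2.71) = 1.95 × 10^-3 M = x
Ka = x²/(C₀ − x) ⇒ C₀ = x + x²/Ka
C₀ = 1.95 × 10^-3 + (1.95 × 10^-3)²/(2.0 × 10^-5) = 1.92 × 10^-1 M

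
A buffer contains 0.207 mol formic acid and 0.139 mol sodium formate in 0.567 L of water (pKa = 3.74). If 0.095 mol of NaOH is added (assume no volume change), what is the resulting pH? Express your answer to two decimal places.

OH- converts HCOOH to HCOO-: HCOOH → 0.112 mol, HCOO- → 0.234 mol.
Henderson–Hasselbalch with mole ratio 0.234/0.112: pH = 3.74 + (+0.320)

pH = 4.06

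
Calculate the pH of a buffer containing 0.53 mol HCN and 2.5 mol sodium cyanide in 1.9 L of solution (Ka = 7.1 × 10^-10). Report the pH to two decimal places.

pKa = −log(7.1 × 10^-10) = 9.149
pH = pKa + log([A⁻]/[HA]) = 9.149 + log(2.5/0.53)
pH = 9.149 + (+0.674) = 9.82

pH = 9.82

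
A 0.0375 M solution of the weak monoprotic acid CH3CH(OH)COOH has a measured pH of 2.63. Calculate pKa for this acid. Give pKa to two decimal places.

[H+] = 10^(-2.63) = 2.34 × 10^-3 M
At equilibrium [HA] = 0.0375 − 2.34 × 10^-3 = 3.52 × 10^-2 M
Ka = [H+][A-]/[HA] = (2.34 × 10^-3)² / 3.52 × 10^-2 = 1.56 × 10^-4
pKa = -log(1.56 × 10^-4) = 3.81

pKa = 3.81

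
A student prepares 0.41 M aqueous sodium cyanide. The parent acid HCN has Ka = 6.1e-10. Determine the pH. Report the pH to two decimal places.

CN- is the conjugate base of the weak acid HCN.
Kb = Kw/Ka = 1.0×10^-14 / 6.1 × 10^-10 = 1.64 × 10^-5
From the ICE table, Kb = x²/(0.41 − x) = 1.64 × 10^-5.
Since Kb ≪ C₀, x ≈ √(Kb·C₀) = 2.59 × 10^-3 M.
Check: 0.63% ionized — well under 5%, approximation valid.
pOH = 2.59, so pH = 14.00 − pOH = 11.41

pH = 11.41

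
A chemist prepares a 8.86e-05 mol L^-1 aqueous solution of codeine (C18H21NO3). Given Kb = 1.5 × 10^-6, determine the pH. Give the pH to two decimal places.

pH = 9.03

C18H21NO3 + H2O ⇌ C18H22NO3+ + OH-
Kb = x²/(8.86e-05 − x) = 1.5 × 10^-6
x is not negligible relative to C₀; solve x² + 1.5e-06·x − 1.33e-10 = 0.
x = (−Kb + √(Kb² + 4·Kb·C₀))/2 = 1.08 × 10^-5 M
pOH = −log(1.08 × 10^-5) = 4.97; pH = 14.00 − 4.97 = 9.03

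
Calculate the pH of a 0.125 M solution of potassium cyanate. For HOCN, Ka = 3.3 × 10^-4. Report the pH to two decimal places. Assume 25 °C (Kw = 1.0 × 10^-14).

pH = 8.29

OCN- is the conjugate base of the weak acid HOCN.
Kb = Kw/Ka = 1.0×10^-14 / 3.3 × 10^-4 = 3.03 × 10^-11
Kb = [OH-]²/(0.125 − [OH-]) = 3.03 × 10^-11
Assume [OH-] ≪ 0.125: [OH-] ≈ √(3.03 × 10^-11 × 0.125) = 1.95 × 10^-6 M
Check: 0.0016% ionized — well under 5%, approximation valid.
pOH = 5.71, so pH = 14.00 − pOH = 8.29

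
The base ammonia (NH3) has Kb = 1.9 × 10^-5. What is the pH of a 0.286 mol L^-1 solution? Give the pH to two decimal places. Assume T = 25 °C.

NH3 + H2O ⇌ NH4+ + OH-
Let x = [OH-] at equilibrium. Kb = x²/(0.286 − x).
Neglecting x in the denominator: x = √(1.9 × 10^-5 × 0.286) = 2.33 × 10^-3 M
pOH = −log(2.33 × 10^-3) = 2.63; pH = 14.00 − 2.63 = 11.37

pH = 11.37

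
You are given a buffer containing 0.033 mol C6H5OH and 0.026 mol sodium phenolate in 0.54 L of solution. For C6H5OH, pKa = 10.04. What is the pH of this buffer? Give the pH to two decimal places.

pH = 9.94

Henderson–Hasselbalch: pH = pKa + log([C6H5O-]/[C6H5OH]) = 10.04 + log(0.026/0.033)
pH = 10.04 + (-0.104) = 9.94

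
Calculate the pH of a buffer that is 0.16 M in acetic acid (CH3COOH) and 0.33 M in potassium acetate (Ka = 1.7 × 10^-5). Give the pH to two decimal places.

pH = 5.08

pKa = −log(1.7 × 10^-5) = 4.770
Using pH = pKa + log([base]/[acid]) with [base]/[acid] = 0.33/0.16:
pH = 4.770 + (+0.314) = 5.08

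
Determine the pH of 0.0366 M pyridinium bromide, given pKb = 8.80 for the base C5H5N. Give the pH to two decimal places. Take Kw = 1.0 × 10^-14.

C5H5NH+ is the conjugate acid of the weak base C5H5N.
Kb = 10^(−8.80) = 1.58 × 10^-9
Ka = Kw/Kb = 1.0×10^-14 / 1.58 × 10^-9 = 6.33 × 10^-6
From the ICE table, Ka = x²/(0.0366 − x) = 6.33 × 10^-6.
Neglecting x in the denominator: x = √(6.33 × 10^-6 × 0.0366) = 4.81 × 10^-4 M
pH = −log(4.81 × 10^-4) = 3.32

pH = 3.32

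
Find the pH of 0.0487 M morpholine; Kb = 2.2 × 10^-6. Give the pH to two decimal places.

C4H8ONH + H2O ⇌ C4H8ONH2+ + OH-
Let x = [OH-] at equilibrium. Kb = x²/(0.0487 − x).
Neglecting x in the denominator: x = √(2.2 × 10^-6 × 0.0487) = 3.27 × 10^-4 M
Check: 0.67% ionized — well under 5%, approximation valid.
pOH = −log(3.27 × 10^-4) = 3.49; pH = 14.00 − 3.49 = 10.51

pH = 10.51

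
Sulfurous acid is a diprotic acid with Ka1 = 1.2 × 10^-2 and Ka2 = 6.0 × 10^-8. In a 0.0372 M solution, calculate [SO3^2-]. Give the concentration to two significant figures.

First ionization gives [H+] ≈ [HSO3-] = 1.60 × 10^-2 M.
Second step: Ka2 = [H+][SO3^2-]/[HSO3-] ≈ [SO3^2-] (since [H+] ≈ [HSO3-]).
So [SO3^2-] ≈ Ka2.

6.0 × 10^-8 M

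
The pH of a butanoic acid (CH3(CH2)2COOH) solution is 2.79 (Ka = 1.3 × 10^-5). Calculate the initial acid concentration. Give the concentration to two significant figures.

[H+] = 10^(-2.79) = 1.62 × 10^-3 M = x
Ka = x²/(C₀ − x) ⇒ C₀ = x + x²/Ka
C₀ = 1.62 × 10^-3 + (1.62 × 10^-3)²/(1.3 × 10^-5) = 2.03 × 10^-1 M

C₀ = 2.0 × 10^-1 M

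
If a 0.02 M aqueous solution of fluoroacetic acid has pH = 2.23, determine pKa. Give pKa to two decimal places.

pKa = 2.61

[H+] = 10^(-2.23) = 5.89 × 10^-3 M
At equilibrium [HA] = 0.02 − 5.89 × 10^-3 = 1.41 × 10^-2 M
Ka = [H+][A-]/[HA] = (5.89 × 10^-3)² / 1.41 × 10^-2 = 2.46 × 10^-3
pKa = -log(2.46 × 10^-3) = 2.61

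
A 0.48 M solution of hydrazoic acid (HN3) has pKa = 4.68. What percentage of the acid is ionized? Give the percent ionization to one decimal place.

HN3 ⇌ N3- + H+; let x = [H+] at equilibrium.
Ka = 10^(−4.68) = 2.09 × 10^-5
x ≈ √(Ka·C₀) = √(2.09 × 10^-5 × 0.48) = 3.17 × 10^-3 M
% ionization = x/C₀ × 100% = 3.17 × 10^-3/0.48 × 100% = 0.7%

0.7%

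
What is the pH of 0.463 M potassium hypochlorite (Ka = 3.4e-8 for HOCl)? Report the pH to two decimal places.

OCl- is the conjugate base of the weak acid HOCl.
Kb = Kw/Ka = 1.0×10^-14 / 3.4 × 10^-8 = 2.94 × 10^-7
Kb = [OH-]²/(0.463 − [OH-]) = 2.94 × 10^-7
Neglecting [OH-] in the denominator: [OH-] = √(2.94 × 10^-7 × 0.463) = 3.69 × 10^-4 M
pOH = −log(3.69 × 10^-4) = 3.43; pH = 14.00 − 3.43 = 10.57

pH = 10.57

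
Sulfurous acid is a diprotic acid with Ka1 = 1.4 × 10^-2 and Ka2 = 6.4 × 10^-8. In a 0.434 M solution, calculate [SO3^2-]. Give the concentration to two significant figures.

First ionization gives [H+] ≈ [HSO3-] = 7.13 × 10^-2 M.
Second step: Ka2 = [H+][SO3^2-]/[HSO3-] ≈ [SO3^2-] (since [H+] ≈ [HSO3-]).
So [SO3^2-] ≈ Ka2.

6.4 × 10^-8 M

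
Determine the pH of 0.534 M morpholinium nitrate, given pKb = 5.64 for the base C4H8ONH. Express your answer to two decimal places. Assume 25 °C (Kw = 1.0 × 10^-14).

C4H8ONH2+ is the conjugate acid of the weak base C4H8ONH.
Kb = 10^(−5.64) = 2.29 × 10^-6
Ka = Kw/Kb = 1.0×10^-14 / 2.29 × 10^-6 = 4.37 × 10^-9
From the ICE table, Ka = [H+]²/(0.534 − [H+]) = 4.37 × 10^-9.
Assume [H+] ≪ 0.534: [H+] ≈ √(4.37 × 10^-9 × 0.534) = 4.83 × 10^-5 M
pH = −log[H+] = −log(4.83 × 10^-5) = 4.32

pH = 4.32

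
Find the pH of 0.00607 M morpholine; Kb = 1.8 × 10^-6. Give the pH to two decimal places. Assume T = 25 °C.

pH = 10.02

C4H8ONH + H2O ⇌ C4H8ONH2+ + OH-
Let x = [OH-] at equilibrium. Kb = x²/(0.00607 − x).
Since Kb ≪ C₀, x ≈ √(Kb·C₀) = 1.05 × 10^-4 M.
pOH = −log(1.05 × 10^-4) = 3.98; pH = 14.00 − 3.98 = 10.02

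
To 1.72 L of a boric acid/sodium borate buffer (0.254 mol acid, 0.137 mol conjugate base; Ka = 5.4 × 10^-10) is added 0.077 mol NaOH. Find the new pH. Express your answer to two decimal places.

pH = 9.35

After neutralization: n(B(OH)3) = 0.177 mol, n(B(OH)4-) = 0.214 mol.
pKa = −log(5.4 × 10^-10) = 9.268
pH = pKa + log([A⁻]/[HA]) = 9.268 + log(0.214/0.177) = 9.268 +0.082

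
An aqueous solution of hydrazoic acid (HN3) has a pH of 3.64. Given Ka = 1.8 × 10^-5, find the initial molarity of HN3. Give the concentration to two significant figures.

C₀ = 3.1 × 10^-3 M

[H+] = 10^(-3.64) = 2.29 × 10^-4 M = x
Ka = x²/(C₀ − x) ⇒ C₀ = x + x²/Ka
C₀ = 2.29 × 10^-4 + (2.29 × 10^-4)²/(1.8 × 10^-5) = 3.14 × 10^-3 M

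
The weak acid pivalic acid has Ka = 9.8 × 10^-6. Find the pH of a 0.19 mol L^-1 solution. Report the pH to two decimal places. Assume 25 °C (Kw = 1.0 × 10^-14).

(CH3)3CCOOH ⇌ (CH3)3CCOO- + H+
Ka = [H+]²/(0.19 − [H+]) = 9.8 × 10^-6
Neglecting [H+] in the denominator: [H+] = √(9.8 × 10^-6 × 0.19) = 1.36 × 10^-3 M
Check: 0.72% ionized — well under 5%, approximation valid.
pH = −log[H+] = −log(1.36 × 10^-3) = 2.87

pH = 2.87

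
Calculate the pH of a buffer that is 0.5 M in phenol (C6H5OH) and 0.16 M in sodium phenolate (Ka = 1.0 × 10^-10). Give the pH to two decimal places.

pKa = −log(1.0 × 10^-10) = 10.000
Using pH = pKa + log([base]/[acid]) with [base]/[acid] = 0.16/0.5:
pH = 10.000 + (-0.495) = 9.51

pH = 9.51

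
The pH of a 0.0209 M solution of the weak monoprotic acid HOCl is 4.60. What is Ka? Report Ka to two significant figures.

[H+] = 10^(-4.60) = 2.51 × 10^-5 M
At equilibrium [HA] = 0.0209 − 2.51 × 10^-5 = 2.09 × 10^-2 M
Ka = [H+][A-]/[HA] = (2.51 × 10^-5)² / 2.09 × 10^-2 = 3.0 × 10^-8

Ka = 3.0 × 10^-8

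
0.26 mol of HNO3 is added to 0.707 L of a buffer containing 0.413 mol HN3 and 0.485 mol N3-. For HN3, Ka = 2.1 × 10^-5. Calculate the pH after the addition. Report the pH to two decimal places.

pH = 4.20

Added H+ converts N3- to HN3: HN3 → 0.673 mol, N3- → 0.225 mol.
pKa = −log(2.1 × 10^-5) = 4.678
Henderson–Hasselbalch with mole ratio 0.225/0.673: pH = 4.678 + (-0.476)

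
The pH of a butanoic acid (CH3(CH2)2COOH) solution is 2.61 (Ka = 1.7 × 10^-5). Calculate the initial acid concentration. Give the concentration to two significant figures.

[H+] = 10^(-2.61) = 2.45 × 10^-3 M = x
Ka = x²/(C₀ − x) ⇒ C₀ = x + x²/Ka
C₀ = 2.45 × 10^-3 + (2.45 × 10^-3)²/(1.7 × 10^-5) = 3.56 × 10^-1 M

C₀ = 3.6 × 10^-1 M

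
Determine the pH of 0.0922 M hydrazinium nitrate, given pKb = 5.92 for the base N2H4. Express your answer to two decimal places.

pH = 4.56

N2H5+ is the conjugate acid of the weak base N2H4.
Kb = 10^(−5.92) = 1.20 × 10^-6
Ka = Kw/Kb = 1.0×10^-14 / 1.20 × 10^-6 = 8.33 × 10^-9
From the ICE table, Ka = [H+]²/(0.0922 − [H+]) = 8.33 × 10^-9.
Neglecting [H+] in the denominator: [H+] = √(8.33 × 10^-9 × 0.0922) = 2.77 × 10^-5 M
pH = −log[H+] = −log(2.77 × 10^-5) = 4.56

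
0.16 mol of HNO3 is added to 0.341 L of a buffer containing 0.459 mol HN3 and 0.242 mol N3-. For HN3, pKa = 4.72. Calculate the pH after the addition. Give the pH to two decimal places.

pH = 3.84

After neutralization: n(HN3) = 0.619 mol, n(N3-) = 0.082 mol.
pH = pKa + log([A⁻]/[HA]) = 4.72 + log(0.082/0.619) = 4.72 -0.878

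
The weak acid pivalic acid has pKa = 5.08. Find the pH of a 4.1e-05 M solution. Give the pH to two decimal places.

(CH3)3CCOOH ⇌ (CH3)3CCOO- + H+
Ka = 10^(−5.08) = 8.32 × 10^-6
Ka = [H+]²/(4.1e-05 − [H+]) = 8.32 × 10^-6
The 5% rule fails; solving [H+]² + Ka·[H+] − Ka·C₀ = 0 exactly:
[H+] = [−8.32e-06 + √(8.32e-06² + 1.36e-09)]/2 = 1.48 × 10^-5 M
pH = −log[H+] = −log(1.48 × 10^-5) = 4.83

pH = 4.83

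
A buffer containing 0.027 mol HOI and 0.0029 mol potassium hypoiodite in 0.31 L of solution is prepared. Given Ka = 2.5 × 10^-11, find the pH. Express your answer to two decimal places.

pH = 9.63

pKa = −log(2.5 × 10^-11) = 10.602
pH = pKa + log([A⁻]/[HA]) = 10.602 + log(0.0029/0.027)
pH = 10.602 + (-0.969) = 9.63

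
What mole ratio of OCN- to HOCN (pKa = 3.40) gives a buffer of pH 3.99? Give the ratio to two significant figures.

pH = pKa + log(r) ⇒ log(r) = 3.99 − 3.40 = +0.59
r = [OCN-]/[HOCN] = 10^(+0.59) = 3.89

ratio = 3.9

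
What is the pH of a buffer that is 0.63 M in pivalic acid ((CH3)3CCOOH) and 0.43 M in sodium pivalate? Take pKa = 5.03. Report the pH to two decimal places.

pH = 4.86

pH = pKa + log([A⁻]/[HA]) = 5.03 + log(0.43/0.63)
pH = 5.03 + (-0.166) = 4.86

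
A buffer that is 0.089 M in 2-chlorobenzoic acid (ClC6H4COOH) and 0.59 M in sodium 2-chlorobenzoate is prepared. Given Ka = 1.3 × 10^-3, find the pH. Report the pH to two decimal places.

pKa = −log(1.3 × 10^-3) = 2.886
Henderson–Hasselbalch: pH = pKa + log([ClC6H4COO-]/[ClC6H4COOH]) = 2.886 + log(0.59/0.089)
pH = 2.886 + (+0.821) = 3.71

pH = 3.71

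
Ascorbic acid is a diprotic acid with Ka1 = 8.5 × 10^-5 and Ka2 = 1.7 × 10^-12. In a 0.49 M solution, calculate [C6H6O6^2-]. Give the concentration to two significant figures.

1.7 × 10^-12 M

First ionization gives [H+] ≈ [HC6H6O6-] = 6.45 × 10^-3 M.
Second step: Ka2 = [H+][C6H6O6^2-]/[HC6H6O6-] ≈ [C6H6O6^2-] (since [H+] ≈ [HC6H6O6-]).
So [C6H6O6^2-] ≈ Ka2.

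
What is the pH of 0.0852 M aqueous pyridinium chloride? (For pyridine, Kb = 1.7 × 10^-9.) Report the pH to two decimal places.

pH = 3.15

C5H5NH+ is the conjugate acid of the weak base C5H5N.
Ka = Kw/Kb = 1.0×10^-14 / 1.7 × 10^-9 = 5.88 × 10^-6
Ka = [H+]²/(0.0852 − [H+]) = 5.88 × 10^-6
Assume [H+] ≪ 0.0852: [H+] ≈ √(5.88 × 10^-6 × 0.0852) = 7.08 × 10^-4 M
([H+]/C₀ = 0.83% < 5%, so the approximation holds.)
pH = −log(7.08 × 10^-4) = 3.15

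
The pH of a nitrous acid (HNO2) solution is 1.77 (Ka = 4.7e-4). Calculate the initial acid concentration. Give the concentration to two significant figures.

[H+] = 10^(-1.77) = 1.70 × 10^-2 M = x
Ka = x²/(C₀ − x) ⇒ C₀ = x + x²/Ka
C₀ = 1.70 × 10^-2 + (1.70 × 10^-2)²/(4.7 × 10^-4) = 6.32 × 10^-1 M

C₀ = 6.3 × 10^-1 M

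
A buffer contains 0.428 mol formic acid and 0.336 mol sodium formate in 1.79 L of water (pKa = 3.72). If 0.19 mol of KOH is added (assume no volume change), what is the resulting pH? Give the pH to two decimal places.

pH = 4.06

OH- converts HCOOH to HCOO-: HCOOH → 0.238 mol, HCOO- → 0.526 mol.
pH = pKa + log(n_HCOO-/n_HCOOH) = 3.72 + log(0.526/0.238) = 3.72 + (+0.344)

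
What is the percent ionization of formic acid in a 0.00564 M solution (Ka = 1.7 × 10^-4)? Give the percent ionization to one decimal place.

15.9%

HCOOH ⇌ HCOO- + H+; let x = [H+] at equilibrium.
Ka = x²/(C₀ − x); solving the quadratic gives x = 8.98 × 10^-4 M.
% ionization = x/C₀ × 100% = 8.98 × 10^-4/0.00564 × 100% = 15.9%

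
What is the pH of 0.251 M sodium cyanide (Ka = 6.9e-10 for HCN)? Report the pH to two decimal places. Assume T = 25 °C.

pH = 11.28

CN- is the conjugate base of the weak acid HCN.
Kb = Kw/Ka = 1.0×10^-14 / 6.9 × 10^-10 = 1.45 × 10^-5
Kb = [OH-]²/(0.251 − [OH-]) = 1.45 × 10^-5
Neglecting [OH-] in the denominator: [OH-] = √(1.45 × 10^-5 × 0.251) = 1.91 × 10^-3 M
pOH = 2.72, so pH = 14.00 − pOH = 11.28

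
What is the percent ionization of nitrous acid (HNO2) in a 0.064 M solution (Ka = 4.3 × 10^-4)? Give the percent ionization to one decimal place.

HNO2 ⇌ NO2- + H+; let x = [H+] at equilibrium.
Solve x² + 0.00043x − 2.75e-05 = 0 → x = 5.04 × 10^-3 M
Fraction ionized = 5.04 × 10^-3 / 0.064 = 0.0788 → 7.9%

7.9%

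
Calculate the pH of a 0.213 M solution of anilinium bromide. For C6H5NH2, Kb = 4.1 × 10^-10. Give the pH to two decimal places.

C6H5NH3+ is the conjugate acid of the weak base C6H5NH2.
Ka = Kw/Kb = 1.0×10^-14 / 4.1 × 10^-10 = 2.44 × 10^-5
From the ICE table, Ka = [H+]²/(0.213 − [H+]) = 2.44 × 10^-5.
Since Ka ≪ C₀, [H+] ≈ √(Ka·C₀) = 2.28 × 10^-3 M.
pH = −log(2.28 × 10^-3) = 2.64

pH = 2.64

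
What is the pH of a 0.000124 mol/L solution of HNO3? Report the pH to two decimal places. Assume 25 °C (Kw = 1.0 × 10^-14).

pH = 3.91

HNO3 is a strong acid and dissociates completely, so [H+] = 0.000124 M.
pH = -log(0.000124) = 3.91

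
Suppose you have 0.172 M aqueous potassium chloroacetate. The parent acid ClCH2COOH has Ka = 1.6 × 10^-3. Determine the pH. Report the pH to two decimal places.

ClCH2COO- is the conjugate base of the weak acid ClCH2COOH.
Kb = Kw/Ka = 1.0×10^-14 / 1.6 × 10^-3 = 6.25 × 10^-12
Kb = x²/(0.172 − x) = 6.25 × 10^-12
Assume x ≪ 0.172: x ≈ √(6.25 × 10^-12 × 0.172) = 1.04 × 10^-6 M
pOH = 5.98, so pH = 14.00 − pOH = 8.02

pH = 8.02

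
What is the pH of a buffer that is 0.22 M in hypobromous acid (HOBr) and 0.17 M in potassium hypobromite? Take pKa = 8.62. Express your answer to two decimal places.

pH = 8.51

Using pH = pKa + log([base]/[acid]) with [base]/[acid] = 0.17/0.22:
pH = 8.62 + (-0.112) = 8.51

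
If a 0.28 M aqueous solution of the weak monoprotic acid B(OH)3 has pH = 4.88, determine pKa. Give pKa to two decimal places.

[H+] = 10^(-4.88) = 1.32 × 10^-5 M
At equilibrium [HA] = 0.28 − 1.32 × 10^-5 = 2.80 × 10^-1 M
Ka = [H+][A-]/[HA] = (1.32 × 10^-5)² / 2.80 × 10^-1 = 6.22 × 10^-10
pKa = -log(6.22 × 10^-10) = 9.21

pKa = 9.21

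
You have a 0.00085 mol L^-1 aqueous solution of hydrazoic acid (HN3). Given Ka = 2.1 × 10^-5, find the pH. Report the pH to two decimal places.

pH = 3.91

HN3 ⇌ N3- + H+
From the ICE table, Ka = [H+]²/(0.00085 − [H+]) = 2.1 × 10^-5.
The 5% rule fails; solving [H+]² + Ka·[H+] − Ka·C₀ = 0 exactly:
[H+] = [−2.1e-05 + √(2.1e-05² + 7.14e-08)]/2 = 1.24 × 10^-4 M
pH = −log[H+] = −log(1.24 × 10^-4) = 3.91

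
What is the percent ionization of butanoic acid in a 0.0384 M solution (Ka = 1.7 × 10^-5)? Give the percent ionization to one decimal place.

CH3(CH2)2COOH ⇌ CH3(CH2)2COO- + H+; let x = [H+] at equilibrium.
x ≈ √(Ka·C₀) = √(1.7 × 10^-5 × 0.0384) = 8.08 × 10^-4 M
% ionization = x/C₀ × 100% = 8.08 × 10^-4/0.0384 × 100% = 2.1%

2.1%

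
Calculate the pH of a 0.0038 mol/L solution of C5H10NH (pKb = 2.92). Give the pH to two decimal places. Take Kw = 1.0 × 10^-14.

C5H10NH + H2O ⇌ C5H10NH2+ + OH-
Kb = 10^(−2.92) = 1.20 × 10^-3
From the ICE table, Kb = x²/(0.0038 − x) = 1.20 × 10^-3.
x is not negligible relative to C₀; solve x² + 0.0012·x − 4.56e-06 = 0.
x = [−0.0012 + √(0.0012² + 1.82e-05)]/2 = 1.62 × 10^-3 M
pOH = 2.79, so pH = 14.00 − pOH = 11.21

pH = 11.21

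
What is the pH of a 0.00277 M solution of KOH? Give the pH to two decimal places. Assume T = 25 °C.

pH = 11.44

KOH is a strong base; [OH-] = 0.00277 M.
pOH = -log(0.00277) = 2.56
pH = 14.00 - 2.56 = 11.44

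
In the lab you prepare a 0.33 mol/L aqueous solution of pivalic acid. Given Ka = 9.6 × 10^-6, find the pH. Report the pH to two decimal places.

(CH3)3CCOOH ⇌ (CH3)3CCOO- + H+
From the ICE table, Ka = [H+]²/(0.33 − [H+]) = 9.6 × 10^-6.
Assume [H+] ≪ 0.33: [H+] ≈ √(9.6 × 10^-6 × 0.33) = 1.78 × 10^-3 M
([H+]/C₀ = 0.54% < 5%, so the approximation holds.)
pH = −log(1.78 × 10^-3) = 2.75

pH = 2.75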